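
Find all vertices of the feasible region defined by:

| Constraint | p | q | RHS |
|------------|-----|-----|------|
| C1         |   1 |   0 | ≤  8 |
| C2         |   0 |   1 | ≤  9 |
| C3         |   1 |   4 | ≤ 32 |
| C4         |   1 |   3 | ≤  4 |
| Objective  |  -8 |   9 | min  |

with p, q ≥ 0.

(0, 0), (4, 0), (0, 1.333)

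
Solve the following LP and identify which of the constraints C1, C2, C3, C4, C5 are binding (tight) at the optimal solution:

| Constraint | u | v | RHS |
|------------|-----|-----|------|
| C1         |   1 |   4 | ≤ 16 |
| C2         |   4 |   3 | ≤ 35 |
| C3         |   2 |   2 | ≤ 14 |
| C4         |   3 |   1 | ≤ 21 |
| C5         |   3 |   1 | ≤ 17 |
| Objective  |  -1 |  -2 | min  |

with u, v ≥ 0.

At u = 4, v = 3, compute slack b - a·x for each constraint:
  C1: 16 − 16 = 0  (binding)
  C2: 35 − 25 = 10  (slack)
  C3: 14 − 14 = 0  (binding)
  C4: 21 − 15 = 6  (slack)
  C5: 17 − 15 = 2  (slack)

Optimal: u = 4, v = 3
Binding: C1, C3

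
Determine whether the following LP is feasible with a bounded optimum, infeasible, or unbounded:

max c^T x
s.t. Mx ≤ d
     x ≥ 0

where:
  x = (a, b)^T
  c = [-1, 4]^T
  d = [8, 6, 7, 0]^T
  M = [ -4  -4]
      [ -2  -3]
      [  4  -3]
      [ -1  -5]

Unbounded (objective can increase without bound)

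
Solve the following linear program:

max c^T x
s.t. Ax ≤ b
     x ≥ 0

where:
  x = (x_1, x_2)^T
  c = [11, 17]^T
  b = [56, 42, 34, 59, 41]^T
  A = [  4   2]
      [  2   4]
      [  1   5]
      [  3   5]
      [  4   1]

Evaluate the objective at each vertex of the feasible region:
  z(0, 0) = 0
  z(10.25, 0) = 112.8
  z(9, 5) = 184  ←
  z(0, 6.8) = 115.6
The maximum is at x_1 = 9, x_2 = 5.

x_1 = 9, x_2 = 5, z = 184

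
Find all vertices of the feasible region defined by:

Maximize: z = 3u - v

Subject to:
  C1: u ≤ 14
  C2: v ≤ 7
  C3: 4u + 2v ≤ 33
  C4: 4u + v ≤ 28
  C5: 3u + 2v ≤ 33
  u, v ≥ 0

(0, 0), (7, 0), (5.75, 5), (4.75, 7), (0, 7)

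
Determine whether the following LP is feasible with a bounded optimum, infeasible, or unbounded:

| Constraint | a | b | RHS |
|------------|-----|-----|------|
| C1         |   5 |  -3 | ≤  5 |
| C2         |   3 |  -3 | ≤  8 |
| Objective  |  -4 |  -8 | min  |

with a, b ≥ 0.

Unbounded (objective can decrease without bound)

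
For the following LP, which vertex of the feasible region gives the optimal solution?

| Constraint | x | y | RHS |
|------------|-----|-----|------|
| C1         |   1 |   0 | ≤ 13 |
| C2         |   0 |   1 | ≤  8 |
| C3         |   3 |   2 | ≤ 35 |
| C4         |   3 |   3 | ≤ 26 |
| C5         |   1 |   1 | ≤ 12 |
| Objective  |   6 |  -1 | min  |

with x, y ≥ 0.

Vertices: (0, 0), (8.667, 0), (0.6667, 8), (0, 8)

Evaluate the objective at each vertex of the feasible region:
  z(0, 0) = 0
  z(8.667, 0) = 52
  z(0.6667, 8) = -4
  z(0, 8) = -8  ←
The minimum is at x = 0, y = 8.

(0, 8)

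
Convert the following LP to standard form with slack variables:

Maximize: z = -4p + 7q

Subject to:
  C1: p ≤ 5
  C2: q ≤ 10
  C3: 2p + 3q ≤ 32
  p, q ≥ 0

max z = -4p + 7q

s.t.
  p + s1 = 5
  q + s2 = 10
  2p + 3q + s3 = 32
  p, q, s1, s2, s3 ≥ 0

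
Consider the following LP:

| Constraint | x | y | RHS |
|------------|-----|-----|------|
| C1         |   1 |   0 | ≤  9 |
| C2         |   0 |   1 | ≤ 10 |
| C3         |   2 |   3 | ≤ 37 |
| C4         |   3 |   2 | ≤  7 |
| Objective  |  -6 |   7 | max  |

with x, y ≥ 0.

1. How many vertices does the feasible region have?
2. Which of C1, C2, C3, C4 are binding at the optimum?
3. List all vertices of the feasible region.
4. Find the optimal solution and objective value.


1. 3
2. C4
3. (0, 0), (2.333, 0), (0, 3.5)
4. x = 0, y = 3.5, z = 24.5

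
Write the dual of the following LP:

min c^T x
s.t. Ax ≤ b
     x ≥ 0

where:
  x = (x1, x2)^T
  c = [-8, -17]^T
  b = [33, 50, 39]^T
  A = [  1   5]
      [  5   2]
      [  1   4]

Primal min cᵀx s.t. Ax ≤ b, x ≥ 0  →  Dual max −bᵀy s.t. Aᵀy ≥ −c, y ≥ 0.

Maximize: z = -33y1 - 50y2 - 39y3

Subject to:
  y1 + 5y2 + y3 ≥ 8
  5y1 + 2y2 + 4y3 ≥ 17
  y1, y2, y3 ≥ 0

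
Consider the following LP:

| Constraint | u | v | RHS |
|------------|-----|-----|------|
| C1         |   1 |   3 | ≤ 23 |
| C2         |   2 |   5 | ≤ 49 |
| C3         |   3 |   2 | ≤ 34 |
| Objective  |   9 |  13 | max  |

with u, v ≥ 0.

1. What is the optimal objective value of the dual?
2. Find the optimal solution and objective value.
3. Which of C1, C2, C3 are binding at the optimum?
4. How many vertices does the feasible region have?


1. 137
2. u = 8, v = 5, z = 137
3. C1, C3
4. 4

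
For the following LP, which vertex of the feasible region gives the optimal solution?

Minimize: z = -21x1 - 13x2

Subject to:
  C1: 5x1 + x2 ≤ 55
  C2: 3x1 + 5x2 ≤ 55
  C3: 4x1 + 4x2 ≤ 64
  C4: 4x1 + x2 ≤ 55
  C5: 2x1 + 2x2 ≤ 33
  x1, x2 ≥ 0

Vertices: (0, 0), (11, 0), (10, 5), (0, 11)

Evaluate the objective at each vertex of the feasible region:
  z(0, 0) = 0
  z(11, 0) = -231
  z(10, 5) = -275  ←
  z(0, 11) = -143
The minimum is at x1 = 10, x2 = 5.

(10, 5)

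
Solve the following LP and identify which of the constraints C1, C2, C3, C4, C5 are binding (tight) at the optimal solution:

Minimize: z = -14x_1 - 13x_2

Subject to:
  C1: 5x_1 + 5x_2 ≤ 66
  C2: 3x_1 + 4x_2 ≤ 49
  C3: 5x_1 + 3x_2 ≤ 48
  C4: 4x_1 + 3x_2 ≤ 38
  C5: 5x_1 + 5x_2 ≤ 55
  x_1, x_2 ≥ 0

At x_1 = 5, x_2 = 6, compute slack b - a·x for each constraint:
  C1: 66 − 55 = 11  (slack)
  C2: 49 − 39 = 10  (slack)
  C3: 48 − 43 = 5  (slack)
  C4: 38 − 38 = 0  (binding)
  C5: 55 − 55 = 0  (binding)

Optimal: x_1 = 5, x_2 = 6
Binding: C4, C5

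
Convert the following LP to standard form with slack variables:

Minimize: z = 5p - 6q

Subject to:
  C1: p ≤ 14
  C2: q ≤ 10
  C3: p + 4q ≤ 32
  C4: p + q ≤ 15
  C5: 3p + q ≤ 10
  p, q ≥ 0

min z = 5p - 6q

s.t.
  p + s1 = 14
  q + s2 = 10
  p + 4q + s3 = 32
  p + q + s4 = 15
  3p + q + s5 = 10
  p, q, s1, s2, s3, s4, s5 ≥ 0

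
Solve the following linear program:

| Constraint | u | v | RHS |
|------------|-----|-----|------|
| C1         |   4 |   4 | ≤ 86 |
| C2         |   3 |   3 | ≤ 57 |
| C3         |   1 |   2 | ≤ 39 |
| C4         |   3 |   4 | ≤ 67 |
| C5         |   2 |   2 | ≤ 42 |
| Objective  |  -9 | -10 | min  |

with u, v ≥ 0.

Evaluate the objective at each vertex of the feasible region:
  z(0, 0) = 0
  z(19, 0) = -171
  z(9, 10) = -181  ←
  z(0, 16.75) = -167.5
The minimum is at u = 9, v = 10.

u = 9, v = 10, z = -181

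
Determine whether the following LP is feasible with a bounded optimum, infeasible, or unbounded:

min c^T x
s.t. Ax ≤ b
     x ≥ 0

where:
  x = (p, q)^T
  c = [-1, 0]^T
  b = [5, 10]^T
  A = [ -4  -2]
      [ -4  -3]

Unbounded (objective can decrease without bound)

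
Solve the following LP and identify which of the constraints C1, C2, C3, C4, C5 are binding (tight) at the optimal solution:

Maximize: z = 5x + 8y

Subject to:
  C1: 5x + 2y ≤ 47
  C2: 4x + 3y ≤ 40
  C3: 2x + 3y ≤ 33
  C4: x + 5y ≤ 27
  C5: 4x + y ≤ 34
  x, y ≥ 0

At x = 7, y = 4, compute slack b - a·x for each constraint:
  C1: 47 − 43 = 4  (slack)
  C2: 40 − 40 = 0  (binding)
  C3: 33 − 26 = 7  (slack)
  C4: 27 − 27 = 0  (binding)
  C5: 34 − 32 = 2  (slack)

Optimal: x = 7, y = 4
Binding: C2, C4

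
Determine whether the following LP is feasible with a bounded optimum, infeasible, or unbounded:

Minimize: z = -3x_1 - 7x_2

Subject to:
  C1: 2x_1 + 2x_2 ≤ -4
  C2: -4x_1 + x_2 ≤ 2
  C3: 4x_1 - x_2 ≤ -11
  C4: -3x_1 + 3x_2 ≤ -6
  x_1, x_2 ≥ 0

Infeasible (no feasible solution exists)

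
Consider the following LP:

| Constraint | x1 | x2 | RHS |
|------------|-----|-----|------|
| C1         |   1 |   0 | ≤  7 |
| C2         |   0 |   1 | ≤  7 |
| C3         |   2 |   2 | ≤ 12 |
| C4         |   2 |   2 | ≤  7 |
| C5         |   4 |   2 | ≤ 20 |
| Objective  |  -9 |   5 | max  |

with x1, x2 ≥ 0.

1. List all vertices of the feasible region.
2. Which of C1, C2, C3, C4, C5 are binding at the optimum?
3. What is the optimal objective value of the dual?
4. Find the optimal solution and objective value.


1. (0, 0), (3.5, 0), (0, 3.5)
2. C4
3. 17.5
4. x1 = 0, x2 = 3.5, z = 17.5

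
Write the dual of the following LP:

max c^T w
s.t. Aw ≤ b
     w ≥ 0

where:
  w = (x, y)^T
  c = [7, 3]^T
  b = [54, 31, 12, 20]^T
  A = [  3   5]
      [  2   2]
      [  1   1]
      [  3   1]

Primal max cᵀx s.t. Ax ≤ b, x ≥ 0  →  Dual min bᵀy s.t. Aᵀy ≥ c, y ≥ 0.

Minimize: z = 54y1 + 31y2 + 12y3 + 20y4

Subject to:
  3y1 + 2y2 + y3 + 3y4 ≥ 7
  5y1 + 2y2 + y3 + y4 ≥ 3
  y1, y2, y3, y4 ≥ 0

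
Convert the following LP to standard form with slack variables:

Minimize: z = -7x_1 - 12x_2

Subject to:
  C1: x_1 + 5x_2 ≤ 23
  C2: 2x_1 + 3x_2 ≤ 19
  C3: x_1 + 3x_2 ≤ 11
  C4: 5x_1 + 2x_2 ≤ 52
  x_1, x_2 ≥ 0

min z = -7x_1 - 12x_2

s.t.
  x_1 + 5x_2 + s1 = 23
  2x_1 + 3x_2 + s2 = 19
  x_1 + 3x_2 + s3 = 11
  5x_1 + 2x_2 + s4 = 52
  x_1, x_2, s1, s2, s3, s4 ≥ 0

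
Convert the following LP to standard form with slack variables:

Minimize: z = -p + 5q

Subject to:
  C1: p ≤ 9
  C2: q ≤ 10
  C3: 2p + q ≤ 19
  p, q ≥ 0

min z = -p + 5q

s.t.
  p + s1 = 9
  q + s2 = 10
  2p + q + s3 = 19
  p, q, s1, s2, s3 ≥ 0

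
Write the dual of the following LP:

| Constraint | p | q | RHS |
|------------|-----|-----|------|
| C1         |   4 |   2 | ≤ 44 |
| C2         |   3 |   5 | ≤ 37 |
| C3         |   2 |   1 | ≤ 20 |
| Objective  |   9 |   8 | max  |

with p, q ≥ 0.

Primal max cᵀx s.t. Ax ≤ b, x ≥ 0  →  Dual min bᵀy s.t. Aᵀy ≥ c, y ≥ 0.

Minimize: z = 44y1 + 37y2 + 20y3

Subject to:
  4y1 + 3y2 + 2y3 ≥ 9
  2y1 + 5y2 + y3 ≥ 8
  y1, y2, y3 ≥ 0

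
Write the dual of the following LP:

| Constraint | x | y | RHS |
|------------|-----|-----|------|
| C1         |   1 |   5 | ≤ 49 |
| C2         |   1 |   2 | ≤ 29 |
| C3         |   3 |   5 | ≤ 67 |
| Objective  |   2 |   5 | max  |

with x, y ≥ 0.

Primal max cᵀx s.t. Ax ≤ b, x ≥ 0  →  Dual min bᵀy s.t. Aᵀy ≥ c, y ≥ 0.

Minimize: z = 49y1 + 29y2 + 67y3

Subject to:
  y1 + y2 + 3y3 ≥ 2
  5y1 + 2y2 + 5y3 ≥ 5
  y1, y2, y3 ≥ 0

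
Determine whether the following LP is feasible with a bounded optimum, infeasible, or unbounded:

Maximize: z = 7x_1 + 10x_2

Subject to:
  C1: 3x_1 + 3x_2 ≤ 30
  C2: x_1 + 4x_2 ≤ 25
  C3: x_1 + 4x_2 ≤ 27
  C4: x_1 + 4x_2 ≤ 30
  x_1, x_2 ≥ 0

Feasible with a bounded optimal solution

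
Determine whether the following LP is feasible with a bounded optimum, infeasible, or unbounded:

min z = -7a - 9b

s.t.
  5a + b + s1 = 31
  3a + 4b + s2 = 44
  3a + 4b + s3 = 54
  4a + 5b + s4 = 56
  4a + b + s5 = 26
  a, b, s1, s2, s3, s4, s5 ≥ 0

Feasible with a bounded optimal solution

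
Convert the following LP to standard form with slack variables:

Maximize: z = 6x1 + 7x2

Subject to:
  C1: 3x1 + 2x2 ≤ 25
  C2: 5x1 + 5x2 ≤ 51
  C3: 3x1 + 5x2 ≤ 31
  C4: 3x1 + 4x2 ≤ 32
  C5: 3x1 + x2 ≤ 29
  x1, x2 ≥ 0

max z = 6x1 + 7x2

s.t.
  3x1 + 2x2 + s1 = 25
  5x1 + 5x2 + s2 = 51
  3x1 + 5x2 + s3 = 31
  3x1 + 4x2 + s4 = 32
  3x1 + x2 + s5 = 29
  x1, x2, s1, s2, s3, s4, s5 ≥ 0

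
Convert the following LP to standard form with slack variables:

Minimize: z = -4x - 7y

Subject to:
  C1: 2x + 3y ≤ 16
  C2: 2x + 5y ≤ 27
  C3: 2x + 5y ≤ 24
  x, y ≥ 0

min z = -4x - 7y

s.t.
  2x + 3y + s1 = 16
  2x + 5y + s2 = 27
  2x + 5y + s3 = 24
  x, y, s1, s2, s3 ≥ 0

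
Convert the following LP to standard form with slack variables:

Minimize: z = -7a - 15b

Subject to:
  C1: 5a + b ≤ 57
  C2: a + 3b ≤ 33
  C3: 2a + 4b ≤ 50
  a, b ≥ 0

min z = -7a - 15b

s.t.
  5a + b + s1 = 57
  a + 3b + s2 = 33
  2a + 4b + s3 = 50
  a, b, s1, s2, s3 ≥ 0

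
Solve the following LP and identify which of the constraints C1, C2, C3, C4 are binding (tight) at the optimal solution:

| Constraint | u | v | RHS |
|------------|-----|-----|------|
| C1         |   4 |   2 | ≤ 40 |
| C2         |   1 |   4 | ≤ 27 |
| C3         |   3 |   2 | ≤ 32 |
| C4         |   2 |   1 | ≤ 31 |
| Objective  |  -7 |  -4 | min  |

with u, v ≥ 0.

At u = 8, v = 4, compute slack b - a·x for each constraint:
  C1: 40 − 40 = 0  (binding)
  C2: 27 − 24 = 3  (slack)
  C3: 32 − 32 = 0  (binding)
  C4: 31 − 20 = 11  (slack)

Optimal: u = 8, v = 4
Binding: C1, C3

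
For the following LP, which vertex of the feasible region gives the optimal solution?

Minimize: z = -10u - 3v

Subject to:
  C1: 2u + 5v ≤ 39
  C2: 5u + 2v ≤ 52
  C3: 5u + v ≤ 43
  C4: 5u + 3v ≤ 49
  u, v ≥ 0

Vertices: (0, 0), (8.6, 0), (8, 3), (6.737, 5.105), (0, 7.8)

Evaluate the objective at each vertex of the feasible region:
  z(0, 0) = 0
  z(8.6, 0) = -86
  z(8, 3) = -89  ←
  z(6.737, 5.105) = -82.68
  z(0, 7.8) = -23.4
The minimum is at u = 8, v = 3.

(8, 3)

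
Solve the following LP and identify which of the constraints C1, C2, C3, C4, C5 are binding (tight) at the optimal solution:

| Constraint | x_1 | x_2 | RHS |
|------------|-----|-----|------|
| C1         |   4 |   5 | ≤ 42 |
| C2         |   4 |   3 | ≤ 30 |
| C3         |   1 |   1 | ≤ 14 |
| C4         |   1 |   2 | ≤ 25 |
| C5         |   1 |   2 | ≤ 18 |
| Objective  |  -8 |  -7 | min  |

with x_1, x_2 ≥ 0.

At x_1 = 3, x_2 = 6, compute slack b - a·x for each constraint:
  C1: 42 − 42 = 0  (binding)
  C2: 30 − 30 = 0  (binding)
  C3: 14 − 9 = 5  (slack)
  C4: 25 − 15 = 10  (slack)
  C5: 18 − 15 = 3  (slack)

Optimal: x_1 = 3, x_2 = 6
Binding: C1, C2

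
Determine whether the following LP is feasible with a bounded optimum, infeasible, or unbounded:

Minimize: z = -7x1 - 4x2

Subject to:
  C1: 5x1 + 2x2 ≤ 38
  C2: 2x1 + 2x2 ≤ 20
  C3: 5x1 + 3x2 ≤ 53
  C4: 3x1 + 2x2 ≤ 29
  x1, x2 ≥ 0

Feasible with a bounded optimal solution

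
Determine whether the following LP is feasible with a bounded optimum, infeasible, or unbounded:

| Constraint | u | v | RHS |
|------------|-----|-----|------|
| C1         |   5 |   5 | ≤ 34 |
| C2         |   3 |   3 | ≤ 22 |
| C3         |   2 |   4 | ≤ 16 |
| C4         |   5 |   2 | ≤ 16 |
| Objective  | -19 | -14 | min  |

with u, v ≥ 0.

Feasible with a bounded optimal solution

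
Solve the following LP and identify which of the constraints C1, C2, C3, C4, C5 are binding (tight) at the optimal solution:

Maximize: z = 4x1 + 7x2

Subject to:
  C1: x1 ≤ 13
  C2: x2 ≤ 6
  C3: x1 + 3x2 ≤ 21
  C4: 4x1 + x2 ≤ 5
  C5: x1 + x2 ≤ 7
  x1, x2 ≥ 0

At x1 = 0, x2 = 5, compute slack b - a·x for each constraint:
  C1: 13 − 0 = 13  (slack)
  C2: 6 − 5 = 1  (slack)
  C3: 21 − 15 = 6  (slack)
  C4: 5 − 5 = 0  (binding)
  C5: 7 − 5 = 2  (slack)

Optimal: x1 = 0, x2 = 5
Binding: C4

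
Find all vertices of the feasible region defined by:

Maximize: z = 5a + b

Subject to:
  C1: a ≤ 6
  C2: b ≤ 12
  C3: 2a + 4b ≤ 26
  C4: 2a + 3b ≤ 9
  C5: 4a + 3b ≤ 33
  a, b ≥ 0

(0, 0), (4.5, 0), (0, 3)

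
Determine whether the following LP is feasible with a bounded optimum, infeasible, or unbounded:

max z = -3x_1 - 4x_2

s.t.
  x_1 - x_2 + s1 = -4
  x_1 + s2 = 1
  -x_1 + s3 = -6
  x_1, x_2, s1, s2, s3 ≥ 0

Infeasible (no feasible solution exists)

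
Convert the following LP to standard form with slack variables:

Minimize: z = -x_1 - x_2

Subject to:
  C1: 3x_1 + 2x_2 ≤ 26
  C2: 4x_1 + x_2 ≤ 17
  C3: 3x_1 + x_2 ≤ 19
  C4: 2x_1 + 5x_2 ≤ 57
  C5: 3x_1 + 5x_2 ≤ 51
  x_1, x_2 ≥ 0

min z = -x_1 - x_2

s.t.
  3x_1 + 2x_2 + s1 = 26
  4x_1 + x_2 + s2 = 17
  3x_1 + x_2 + s3 = 19
  2x_1 + 5x_2 + s4 = 57
  3x_1 + 5x_2 + s5 = 51
  x_1, x_2, s1, s2, s3, s4, s5 ≥ 0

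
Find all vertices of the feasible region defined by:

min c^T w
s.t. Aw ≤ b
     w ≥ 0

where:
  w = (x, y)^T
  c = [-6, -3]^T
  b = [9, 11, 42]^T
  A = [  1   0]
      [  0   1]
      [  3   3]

(0, 0), (9, 0), (9, 5), (3, 11), (0, 11)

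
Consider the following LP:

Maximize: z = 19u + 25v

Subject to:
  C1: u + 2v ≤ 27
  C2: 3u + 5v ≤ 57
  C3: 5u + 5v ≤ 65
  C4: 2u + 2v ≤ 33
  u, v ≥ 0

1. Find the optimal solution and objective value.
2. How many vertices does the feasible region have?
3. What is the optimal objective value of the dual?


1. u = 4, v = 9, z = 301
2. 4
3. 301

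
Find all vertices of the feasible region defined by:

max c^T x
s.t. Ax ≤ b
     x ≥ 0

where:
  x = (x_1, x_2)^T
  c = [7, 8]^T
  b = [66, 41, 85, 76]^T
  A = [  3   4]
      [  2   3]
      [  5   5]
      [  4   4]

(0, 0), (17, 0), (10, 7), (0, 13.67)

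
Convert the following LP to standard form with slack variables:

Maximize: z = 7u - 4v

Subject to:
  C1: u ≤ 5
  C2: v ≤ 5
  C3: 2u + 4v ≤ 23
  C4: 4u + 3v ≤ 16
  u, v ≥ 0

max z = 7u - 4v

s.t.
  u + s1 = 5
  v + s2 = 5
  2u + 4v + s3 = 23
  4u + 3v + s4 = 16
  u, v, s1, s2, s3, s4 ≥ 0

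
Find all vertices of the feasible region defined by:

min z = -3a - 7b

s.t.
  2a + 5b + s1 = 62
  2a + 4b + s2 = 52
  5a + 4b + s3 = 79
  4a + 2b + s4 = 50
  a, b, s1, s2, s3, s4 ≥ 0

(0, 0), (12.5, 0), (8, 9), (6, 10), (0, 12.4)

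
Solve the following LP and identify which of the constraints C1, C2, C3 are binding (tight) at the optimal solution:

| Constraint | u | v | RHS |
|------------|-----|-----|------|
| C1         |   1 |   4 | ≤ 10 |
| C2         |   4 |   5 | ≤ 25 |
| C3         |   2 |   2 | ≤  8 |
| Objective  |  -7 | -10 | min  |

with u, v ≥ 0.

At u = 2, v = 2, compute slack b - a·x for each constraint:
  C1: 10 − 10 = 0  (binding)
  C2: 25 − 18 = 7  (slack)
  C3: 8 − 8 = 0  (binding)

Optimal: u = 2, v = 2
Binding: C1, C3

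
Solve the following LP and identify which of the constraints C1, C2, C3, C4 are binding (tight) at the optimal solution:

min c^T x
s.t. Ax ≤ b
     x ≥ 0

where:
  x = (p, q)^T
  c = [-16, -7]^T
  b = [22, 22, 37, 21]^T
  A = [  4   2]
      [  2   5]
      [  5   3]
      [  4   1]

At p = 5, q = 1, compute slack b - a·x for each constraint:
  C1: 22 − 22 = 0  (binding)
  C2: 22 − 15 = 7  (slack)
  C3: 37 − 28 = 9  (slack)
  C4: 21 − 21 = 0  (binding)

Optimal: p = 5, q = 1
Binding: C1, C4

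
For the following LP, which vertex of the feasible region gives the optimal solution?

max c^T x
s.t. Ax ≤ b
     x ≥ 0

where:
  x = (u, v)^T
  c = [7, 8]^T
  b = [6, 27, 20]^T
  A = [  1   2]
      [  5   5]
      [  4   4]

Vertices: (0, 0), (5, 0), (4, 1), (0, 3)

Evaluate the objective at each vertex of the feasible region:
  z(0, 0) = 0
  z(5, 0) = 35
  z(4, 1) = 36  ←
  z(0, 3) = 24
The maximum is at u = 4, v = 1.

(4, 1)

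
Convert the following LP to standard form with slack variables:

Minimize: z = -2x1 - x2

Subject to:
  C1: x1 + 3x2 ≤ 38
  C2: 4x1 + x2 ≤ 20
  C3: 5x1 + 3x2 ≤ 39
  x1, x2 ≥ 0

min z = -2x1 - x2

s.t.
  x1 + 3x2 + s1 = 38
  4x1 + x2 + s2 = 20
  5x1 + 3x2 + s3 = 39
  x1, x2, s1, s2, s3 ≥ 0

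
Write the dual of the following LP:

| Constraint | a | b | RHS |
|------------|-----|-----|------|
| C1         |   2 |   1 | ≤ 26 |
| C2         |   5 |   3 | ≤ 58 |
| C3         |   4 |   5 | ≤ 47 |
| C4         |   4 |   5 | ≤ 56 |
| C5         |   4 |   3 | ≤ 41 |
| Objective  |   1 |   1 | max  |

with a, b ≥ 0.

Primal max cᵀx s.t. Ax ≤ b, x ≥ 0  →  Dual min bᵀy s.t. Aᵀy ≥ c, y ≥ 0.

Minimize: z = 26y1 + 58y2 + 47y3 + 56y4 + 41y5

Subject to:
  2y1 + 5y2 + 4y3 + 4y4 + 4y5 ≥ 1
  y1 + 3y2 + 5y3 + 5y4 + 3y5 ≥ 1
  y1, y2, y3, y4, y5 ≥ 0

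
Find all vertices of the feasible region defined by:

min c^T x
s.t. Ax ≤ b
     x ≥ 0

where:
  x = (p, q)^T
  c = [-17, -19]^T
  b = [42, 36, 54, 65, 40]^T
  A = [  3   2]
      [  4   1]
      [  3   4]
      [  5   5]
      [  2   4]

(0, 0), (9, 0), (7.667, 5.333), (6, 7), (0, 10)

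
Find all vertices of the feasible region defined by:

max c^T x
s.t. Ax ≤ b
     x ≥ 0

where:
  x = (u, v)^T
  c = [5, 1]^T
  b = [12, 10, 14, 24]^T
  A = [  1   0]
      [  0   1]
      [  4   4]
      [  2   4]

(0, 0), (3.5, 0), (0, 3.5)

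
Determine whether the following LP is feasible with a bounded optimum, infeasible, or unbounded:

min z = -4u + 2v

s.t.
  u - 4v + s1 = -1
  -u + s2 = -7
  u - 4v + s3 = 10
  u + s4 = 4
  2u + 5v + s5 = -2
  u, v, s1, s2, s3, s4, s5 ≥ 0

Infeasible (no feasible solution exists)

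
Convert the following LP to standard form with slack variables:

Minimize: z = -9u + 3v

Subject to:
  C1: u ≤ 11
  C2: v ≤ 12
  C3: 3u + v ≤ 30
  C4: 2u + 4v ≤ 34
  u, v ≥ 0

min z = -9u + 3v

s.t.
  u + s1 = 11
  v + s2 = 12
  3u + v + s3 = 30
  2u + 4v + s4 = 34
  u, v, s1, s2, s3, s4 ≥ 0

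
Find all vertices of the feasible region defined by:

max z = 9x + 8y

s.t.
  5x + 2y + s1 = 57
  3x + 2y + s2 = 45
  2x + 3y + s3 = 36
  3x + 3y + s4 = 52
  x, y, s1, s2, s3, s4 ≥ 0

(0, 0), (11.4, 0), (9, 6), (0, 12)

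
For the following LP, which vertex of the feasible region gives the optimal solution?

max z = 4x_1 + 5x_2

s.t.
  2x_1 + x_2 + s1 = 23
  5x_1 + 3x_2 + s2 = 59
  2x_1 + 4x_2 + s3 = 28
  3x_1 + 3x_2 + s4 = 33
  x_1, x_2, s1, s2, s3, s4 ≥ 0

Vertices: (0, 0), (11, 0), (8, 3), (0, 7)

Evaluate the objective at each vertex of the feasible region:
  z(0, 0) = 0
  z(11, 0) = 44
  z(8, 3) = 47  ←
  z(0, 7) = 35
The maximum is at x_1 = 8, x_2 = 3.

(8, 3)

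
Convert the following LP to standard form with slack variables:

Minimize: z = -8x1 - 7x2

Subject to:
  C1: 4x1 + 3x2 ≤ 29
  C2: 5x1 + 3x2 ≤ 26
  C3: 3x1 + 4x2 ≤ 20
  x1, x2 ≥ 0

min z = -8x1 - 7x2

s.t.
  4x1 + 3x2 + s1 = 29
  5x1 + 3x2 + s2 = 26
  3x1 + 4x2 + s3 = 20
  x1, x2, s1, s2, s3 ≥ 0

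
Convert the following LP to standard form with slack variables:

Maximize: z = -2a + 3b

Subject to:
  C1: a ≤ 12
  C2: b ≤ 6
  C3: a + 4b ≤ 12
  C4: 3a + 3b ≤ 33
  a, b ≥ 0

max z = -2a + 3b

s.t.
  a + s1 = 12
  b + s2 = 6
  a + 4b + s3 = 12
  3a + 3b + s4 = 33
  a, b, s1, s2, s3, s4 ≥ 0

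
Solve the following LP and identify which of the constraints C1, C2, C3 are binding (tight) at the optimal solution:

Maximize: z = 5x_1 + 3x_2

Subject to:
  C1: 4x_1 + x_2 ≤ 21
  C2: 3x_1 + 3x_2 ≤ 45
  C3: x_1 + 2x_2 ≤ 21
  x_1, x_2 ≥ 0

At x_1 = 3, x_2 = 9, compute slack b - a·x for each constraint:
  C1: 21 − 21 = 0  (binding)
  C2: 45 − 36 = 9  (slack)
  C3: 21 − 21 = 0  (binding)

Optimal: x_1 = 3, x_2 = 9
Binding: C1, C3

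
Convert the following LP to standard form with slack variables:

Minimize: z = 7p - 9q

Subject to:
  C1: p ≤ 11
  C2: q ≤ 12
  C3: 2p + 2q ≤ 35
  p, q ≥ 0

min z = 7p - 9q

s.t.
  p + s1 = 11
  q + s2 = 12
  2p + 2q + s3 = 35
  p, q, s1, s2, s3 ≥ 0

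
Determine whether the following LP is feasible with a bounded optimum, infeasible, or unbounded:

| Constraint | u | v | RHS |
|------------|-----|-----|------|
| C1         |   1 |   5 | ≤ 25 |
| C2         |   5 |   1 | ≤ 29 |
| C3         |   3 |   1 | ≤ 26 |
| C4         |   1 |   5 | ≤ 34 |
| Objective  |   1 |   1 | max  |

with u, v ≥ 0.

Feasible with a bounded optimal solution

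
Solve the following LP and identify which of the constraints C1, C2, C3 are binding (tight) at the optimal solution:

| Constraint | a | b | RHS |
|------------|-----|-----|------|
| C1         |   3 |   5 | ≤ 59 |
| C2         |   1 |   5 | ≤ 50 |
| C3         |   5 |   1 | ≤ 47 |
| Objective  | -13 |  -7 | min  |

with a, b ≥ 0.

At a = 8, b = 7, compute slack b - a·x for each constraint:
  C1: 59 − 59 = 0  (binding)
  C2: 50 − 43 = 7  (slack)
  C3: 47 − 47 = 0  (binding)

Optimal: a = 8, b = 7
Binding: C1, C3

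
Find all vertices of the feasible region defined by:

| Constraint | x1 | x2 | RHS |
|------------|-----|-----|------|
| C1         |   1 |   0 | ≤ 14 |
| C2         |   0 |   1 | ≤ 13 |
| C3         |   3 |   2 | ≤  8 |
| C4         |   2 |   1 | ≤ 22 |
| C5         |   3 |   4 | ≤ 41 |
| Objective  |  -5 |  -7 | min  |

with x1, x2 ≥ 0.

(0, 0), (2.667, 0), (0, 4)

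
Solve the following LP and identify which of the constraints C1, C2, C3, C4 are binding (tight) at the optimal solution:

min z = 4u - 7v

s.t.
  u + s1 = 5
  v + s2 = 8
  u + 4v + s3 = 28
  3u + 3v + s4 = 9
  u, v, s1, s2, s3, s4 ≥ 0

At u = 0, v = 3, compute slack b - a·x for each constraint:
  C1: 5 − 0 = 5  (slack)
  C2: 8 − 3 = 5  (slack)
  C3: 28 − 12 = 16  (slack)
  C4: 9 − 9 = 0  (binding)

Optimal: u = 0, v = 3
Binding: C4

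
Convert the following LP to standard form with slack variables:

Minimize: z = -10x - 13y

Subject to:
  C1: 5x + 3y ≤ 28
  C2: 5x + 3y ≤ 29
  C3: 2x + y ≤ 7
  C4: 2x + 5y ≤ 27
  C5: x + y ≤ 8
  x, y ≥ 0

min z = -10x - 13y

s.t.
  5x + 3y + s1 = 28
  5x + 3y + s2 = 29
  2x + y + s3 = 7
  2x + 5y + s4 = 27
  x + y + s5 = 8
  x, y, s1, s2, s3, s4, s5 ≥ 0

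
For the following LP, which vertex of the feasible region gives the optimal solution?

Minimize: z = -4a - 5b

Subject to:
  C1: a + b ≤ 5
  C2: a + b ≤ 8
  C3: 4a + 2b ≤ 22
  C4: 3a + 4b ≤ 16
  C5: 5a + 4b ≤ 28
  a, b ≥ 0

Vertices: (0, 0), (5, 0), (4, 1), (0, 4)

Evaluate the objective at each vertex of the feasible region:
  z(0, 0) = 0
  z(5, 0) = -20
  z(4, 1) = -21  ←
  z(0, 4) = -20
The minimum is at a = 4, b = 1.

(4, 1)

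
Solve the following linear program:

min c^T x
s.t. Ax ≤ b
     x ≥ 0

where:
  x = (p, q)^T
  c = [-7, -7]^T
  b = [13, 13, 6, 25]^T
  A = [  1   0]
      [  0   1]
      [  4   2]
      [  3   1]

Evaluate the objective at each vertex of the feasible region:
  z(0, 0) = 0
  z(1.5, 0) = -10.5
  z(0, 3) = -21  ←
The minimum is at p = 0, q = 3.

p = 0, q = 3, z = -21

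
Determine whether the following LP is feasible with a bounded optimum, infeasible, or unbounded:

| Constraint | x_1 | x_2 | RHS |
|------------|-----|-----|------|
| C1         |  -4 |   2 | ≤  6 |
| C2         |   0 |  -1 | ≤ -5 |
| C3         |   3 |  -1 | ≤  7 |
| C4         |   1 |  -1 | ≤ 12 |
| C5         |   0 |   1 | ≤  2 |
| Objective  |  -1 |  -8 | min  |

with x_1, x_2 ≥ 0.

Infeasible (no feasible solution exists)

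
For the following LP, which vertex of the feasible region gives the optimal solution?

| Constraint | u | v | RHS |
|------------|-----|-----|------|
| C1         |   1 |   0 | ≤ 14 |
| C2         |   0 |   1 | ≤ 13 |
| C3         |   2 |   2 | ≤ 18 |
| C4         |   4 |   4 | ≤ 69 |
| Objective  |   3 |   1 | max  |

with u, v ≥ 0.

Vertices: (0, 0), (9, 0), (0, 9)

Evaluate the objective at each vertex of the feasible region:
  z(0, 0) = 0
  z(9, 0) = 27  ←
  z(0, 9) = 9
The maximum is at u = 9, v = 0.

(9, 0)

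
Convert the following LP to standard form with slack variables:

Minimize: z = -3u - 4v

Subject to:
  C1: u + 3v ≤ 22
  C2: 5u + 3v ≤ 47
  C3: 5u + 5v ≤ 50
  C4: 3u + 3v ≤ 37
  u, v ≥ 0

min z = -3u - 4v

s.t.
  u + 3v + s1 = 22
  5u + 3v + s2 = 47
  5u + 5v + s3 = 50
  3u + 3v + s4 = 37
  u, v, s1, s2, s3, s4 ≥ 0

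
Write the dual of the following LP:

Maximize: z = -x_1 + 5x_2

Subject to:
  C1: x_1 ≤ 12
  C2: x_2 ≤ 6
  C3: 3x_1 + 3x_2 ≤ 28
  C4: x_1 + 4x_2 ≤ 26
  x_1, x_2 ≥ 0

Primal max cᵀx s.t. Ax ≤ b, x ≥ 0  →  Dual min bᵀy s.t. Aᵀy ≥ c, y ≥ 0.

Minimize: z = 12y1 + 6y2 + 28y3 + 26y4

Subject to:
  y1 + 3y3 + y4 ≥ -1
  y2 + 3y3 + 4y4 ≥ 5
  y1, y2, y3, y4 ≥ 0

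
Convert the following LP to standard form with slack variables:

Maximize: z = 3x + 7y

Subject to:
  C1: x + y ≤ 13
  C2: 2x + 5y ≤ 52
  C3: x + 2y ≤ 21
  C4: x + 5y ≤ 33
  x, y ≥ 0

max z = 3x + 7y

s.t.
  x + y + s1 = 13
  2x + 5y + s2 = 52
  x + 2y + s3 = 21
  x + 5y + s4 = 33
  x, y, s1, s2, s3, s4 ≥ 0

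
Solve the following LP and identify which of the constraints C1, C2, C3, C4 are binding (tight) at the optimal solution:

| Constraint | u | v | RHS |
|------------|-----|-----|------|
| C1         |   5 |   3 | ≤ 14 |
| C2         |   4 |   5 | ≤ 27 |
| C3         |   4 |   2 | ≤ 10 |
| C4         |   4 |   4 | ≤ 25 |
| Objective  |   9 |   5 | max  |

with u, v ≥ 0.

At u = 1, v = 3, compute slack b - a·x for each constraint:
  C1: 14 − 14 = 0  (binding)
  C2: 27 − 19 = 8  (slack)
  C3: 10 − 10 = 0  (binding)
  C4: 25 − 16 = 9  (slack)

Optimal: u = 1, v = 3
Binding: C1, C3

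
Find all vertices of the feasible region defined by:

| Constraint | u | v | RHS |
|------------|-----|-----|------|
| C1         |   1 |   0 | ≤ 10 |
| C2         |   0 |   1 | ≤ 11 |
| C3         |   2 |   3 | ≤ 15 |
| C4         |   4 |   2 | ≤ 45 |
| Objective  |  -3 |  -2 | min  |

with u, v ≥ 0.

(0, 0), (7.5, 0), (0, 5)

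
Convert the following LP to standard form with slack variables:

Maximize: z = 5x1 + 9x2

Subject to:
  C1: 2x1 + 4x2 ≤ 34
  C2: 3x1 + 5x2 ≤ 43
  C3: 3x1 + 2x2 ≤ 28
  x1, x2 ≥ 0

max z = 5x1 + 9x2

s.t.
  2x1 + 4x2 + s1 = 34
  3x1 + 5x2 + s2 = 43
  3x1 + 2x2 + s3 = 28
  x1, x2, s1, s2, s3 ≥ 0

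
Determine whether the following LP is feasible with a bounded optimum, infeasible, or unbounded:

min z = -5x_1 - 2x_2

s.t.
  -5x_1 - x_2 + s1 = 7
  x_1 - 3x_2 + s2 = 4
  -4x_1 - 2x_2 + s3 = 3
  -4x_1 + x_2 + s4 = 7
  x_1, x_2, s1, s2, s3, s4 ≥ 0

Unbounded (objective can decrease without bound)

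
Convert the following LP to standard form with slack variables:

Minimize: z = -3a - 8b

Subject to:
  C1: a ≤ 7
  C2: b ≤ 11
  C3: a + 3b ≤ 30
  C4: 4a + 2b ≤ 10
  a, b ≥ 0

min z = -3a - 8b

s.t.
  a + s1 = 7
  b + s2 = 11
  a + 3b + s3 = 30
  4a + 2b + s4 = 10
  a, b, s1, s2, s3, s4 ≥ 0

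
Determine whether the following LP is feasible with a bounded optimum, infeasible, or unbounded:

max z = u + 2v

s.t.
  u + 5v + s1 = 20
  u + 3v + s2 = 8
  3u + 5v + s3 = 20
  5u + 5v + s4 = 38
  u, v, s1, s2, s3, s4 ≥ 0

Feasible with a bounded optimal solution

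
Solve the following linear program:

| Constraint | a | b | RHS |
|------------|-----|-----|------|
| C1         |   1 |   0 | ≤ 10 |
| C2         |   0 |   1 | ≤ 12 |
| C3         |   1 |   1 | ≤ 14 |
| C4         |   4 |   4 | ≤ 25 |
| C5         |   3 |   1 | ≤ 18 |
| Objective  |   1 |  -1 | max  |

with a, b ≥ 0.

Evaluate the objective at each vertex of the feasible region:
  z(0, 0) = 0
  z(6, 0) = 6  ←
  z(5.875, 0.375) = 5.5
  z(0, 6.25) = -6.25
The maximum is at a = 6, b = 0.

a = 6, b = 0, z = 6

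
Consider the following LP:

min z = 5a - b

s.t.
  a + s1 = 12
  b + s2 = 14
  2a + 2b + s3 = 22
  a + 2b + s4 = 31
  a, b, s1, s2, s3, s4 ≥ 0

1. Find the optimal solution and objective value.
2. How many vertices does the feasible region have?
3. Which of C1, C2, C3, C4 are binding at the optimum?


1. a = 0, b = 11, z = -11
2. 3
3. C3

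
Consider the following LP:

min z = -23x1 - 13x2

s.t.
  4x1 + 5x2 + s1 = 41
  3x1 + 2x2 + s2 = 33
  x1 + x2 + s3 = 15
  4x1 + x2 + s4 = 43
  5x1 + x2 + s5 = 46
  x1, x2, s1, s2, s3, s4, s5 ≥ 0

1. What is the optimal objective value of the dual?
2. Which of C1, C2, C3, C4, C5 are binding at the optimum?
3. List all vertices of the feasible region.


1. -220
2. C1, C5
3. (0, 0), (9.2, 0), (9, 1), (0, 8.2)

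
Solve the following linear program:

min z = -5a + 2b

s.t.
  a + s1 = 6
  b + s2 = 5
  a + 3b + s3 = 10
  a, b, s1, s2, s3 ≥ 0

Evaluate the objective at each vertex of the feasible region:
  z(0, 0) = 0
  z(6, 0) = -30  ←
  z(6, 1.333) = -27.33
  z(0, 3.333) = 6.667
The minimum is at a = 6, b = 0.

a = 6, b = 0, z = -30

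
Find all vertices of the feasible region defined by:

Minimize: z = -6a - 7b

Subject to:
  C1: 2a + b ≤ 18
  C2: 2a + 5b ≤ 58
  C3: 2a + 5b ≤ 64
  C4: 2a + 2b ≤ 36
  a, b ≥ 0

(0, 0), (9, 0), (4, 10), (0, 11.6)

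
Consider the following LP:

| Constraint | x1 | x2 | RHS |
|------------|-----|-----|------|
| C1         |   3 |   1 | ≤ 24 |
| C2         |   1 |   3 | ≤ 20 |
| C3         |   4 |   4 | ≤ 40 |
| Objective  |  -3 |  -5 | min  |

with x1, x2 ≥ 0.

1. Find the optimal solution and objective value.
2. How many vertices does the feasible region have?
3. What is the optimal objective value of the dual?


1. x1 = 5, x2 = 5, z = -40
2. 5
3. -40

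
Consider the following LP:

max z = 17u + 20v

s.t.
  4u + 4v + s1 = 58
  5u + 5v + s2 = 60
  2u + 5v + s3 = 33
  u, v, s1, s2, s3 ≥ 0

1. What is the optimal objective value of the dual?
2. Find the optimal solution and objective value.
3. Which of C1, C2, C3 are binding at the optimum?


1. 213
2. u = 9, v = 3, z = 213
3. C2, C3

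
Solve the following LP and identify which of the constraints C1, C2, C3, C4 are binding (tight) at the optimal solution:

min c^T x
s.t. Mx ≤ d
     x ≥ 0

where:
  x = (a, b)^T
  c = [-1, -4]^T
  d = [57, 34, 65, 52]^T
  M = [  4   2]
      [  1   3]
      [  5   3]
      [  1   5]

At a = 7, b = 9, compute slack b - a·x for each constraint:
  C1: 57 − 46 = 11  (slack)
  C2: 34 − 34 = 0  (binding)
  C3: 65 − 62 = 3  (slack)
  C4: 52 − 52 = 0  (binding)

Optimal: a = 7, b = 9
Binding: C2, C4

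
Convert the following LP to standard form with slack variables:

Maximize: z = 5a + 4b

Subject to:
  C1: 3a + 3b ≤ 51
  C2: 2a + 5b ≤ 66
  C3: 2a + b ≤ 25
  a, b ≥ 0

max z = 5a + 4b

s.t.
  3a + 3b + s1 = 51
  2a + 5b + s2 = 66
  2a + b + s3 = 25
  a, b, s1, s2, s3 ≥ 0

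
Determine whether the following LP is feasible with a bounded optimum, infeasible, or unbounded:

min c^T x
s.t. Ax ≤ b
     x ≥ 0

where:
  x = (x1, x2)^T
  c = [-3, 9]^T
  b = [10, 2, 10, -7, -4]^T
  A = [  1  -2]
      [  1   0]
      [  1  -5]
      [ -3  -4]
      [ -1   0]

Infeasible (no feasible solution exists)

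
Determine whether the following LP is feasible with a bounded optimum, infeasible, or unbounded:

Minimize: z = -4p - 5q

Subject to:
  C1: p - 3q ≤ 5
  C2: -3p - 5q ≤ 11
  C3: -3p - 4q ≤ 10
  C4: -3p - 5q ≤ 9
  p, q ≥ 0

Unbounded (objective can decrease without bound)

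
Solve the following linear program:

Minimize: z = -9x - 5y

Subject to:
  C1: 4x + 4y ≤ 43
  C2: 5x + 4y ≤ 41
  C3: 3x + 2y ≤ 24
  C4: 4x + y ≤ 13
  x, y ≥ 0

Evaluate the objective at each vertex of the feasible region:
  z(0, 0) = 0
  z(3.25, 0) = -29.25
  z(1, 9) = -54  ←
  z(0, 10.25) = -51.25
The minimum is at x = 1, y = 9.

x = 1, y = 9, z = -54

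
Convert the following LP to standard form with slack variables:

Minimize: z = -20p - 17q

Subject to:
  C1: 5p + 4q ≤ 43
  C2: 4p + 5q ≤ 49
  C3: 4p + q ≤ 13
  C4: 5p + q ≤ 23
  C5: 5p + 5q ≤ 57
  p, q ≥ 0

min z = -20p - 17q

s.t.
  5p + 4q + s1 = 43
  4p + 5q + s2 = 49
  4p + q + s3 = 13
  5p + q + s4 = 23
  5p + 5q + s5 = 57
  p, q, s1, s2, s3, s4, s5 ≥ 0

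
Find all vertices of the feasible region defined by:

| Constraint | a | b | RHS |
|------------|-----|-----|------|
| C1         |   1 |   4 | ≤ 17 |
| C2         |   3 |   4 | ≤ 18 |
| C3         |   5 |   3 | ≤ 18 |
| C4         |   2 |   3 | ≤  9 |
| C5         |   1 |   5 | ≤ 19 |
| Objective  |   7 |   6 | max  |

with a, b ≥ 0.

(0, 0), (3.6, 0), (3, 1), (0, 3)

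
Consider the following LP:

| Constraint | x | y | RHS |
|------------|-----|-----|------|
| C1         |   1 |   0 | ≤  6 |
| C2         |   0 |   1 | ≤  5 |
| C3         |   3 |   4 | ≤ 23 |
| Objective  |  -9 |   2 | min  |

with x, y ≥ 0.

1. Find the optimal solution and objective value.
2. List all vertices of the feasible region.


1. x = 6, y = 0, z = -54
2. (0, 0), (6, 0), (6, 1.25), (1, 5), (0, 5)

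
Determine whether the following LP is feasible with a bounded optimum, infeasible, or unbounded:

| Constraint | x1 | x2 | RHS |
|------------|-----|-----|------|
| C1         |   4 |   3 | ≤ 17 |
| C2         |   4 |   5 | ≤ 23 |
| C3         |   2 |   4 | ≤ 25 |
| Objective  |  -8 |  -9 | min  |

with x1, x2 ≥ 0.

Feasible with a bounded optimal solution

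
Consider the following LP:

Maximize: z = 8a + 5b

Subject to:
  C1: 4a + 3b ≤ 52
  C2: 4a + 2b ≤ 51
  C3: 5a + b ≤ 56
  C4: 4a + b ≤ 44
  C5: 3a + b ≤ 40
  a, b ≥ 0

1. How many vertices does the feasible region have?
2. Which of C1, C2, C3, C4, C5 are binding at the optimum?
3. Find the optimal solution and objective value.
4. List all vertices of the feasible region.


1. 4
2. C1, C4
3. a = 10, b = 4, z = 100
4. (0, 0), (11, 0), (10, 4), (0, 17.33)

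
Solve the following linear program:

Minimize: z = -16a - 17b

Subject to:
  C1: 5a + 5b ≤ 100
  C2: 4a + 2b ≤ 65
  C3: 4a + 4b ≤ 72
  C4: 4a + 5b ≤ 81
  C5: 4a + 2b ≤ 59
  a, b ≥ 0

Evaluate the objective at each vertex of the feasible region:
  z(0, 0) = 0
  z(14.75, 0) = -236
  z(11.5, 6.5) = -294.5
  z(9, 9) = -297  ←
  z(0, 16.2) = -275.4
The minimum is at a = 9, b = 9.

a = 9, b = 9, z = -297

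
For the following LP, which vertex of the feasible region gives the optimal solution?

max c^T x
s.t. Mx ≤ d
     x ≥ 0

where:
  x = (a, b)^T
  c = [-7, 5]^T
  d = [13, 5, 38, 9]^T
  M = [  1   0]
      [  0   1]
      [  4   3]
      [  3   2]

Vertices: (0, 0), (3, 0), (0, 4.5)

Evaluate the objective at each vertex of the feasible region:
  z(0, 0) = 0
  z(3, 0) = -21
  z(0, 4.5) = 22.5  ←
The maximum is at a = 0, b = 4.5.

(0, 4.5)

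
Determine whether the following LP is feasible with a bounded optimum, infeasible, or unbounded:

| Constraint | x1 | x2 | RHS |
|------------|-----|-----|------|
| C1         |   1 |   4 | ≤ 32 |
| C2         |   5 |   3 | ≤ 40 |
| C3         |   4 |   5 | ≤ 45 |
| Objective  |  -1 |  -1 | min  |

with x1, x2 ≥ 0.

Feasible with a bounded optimal solution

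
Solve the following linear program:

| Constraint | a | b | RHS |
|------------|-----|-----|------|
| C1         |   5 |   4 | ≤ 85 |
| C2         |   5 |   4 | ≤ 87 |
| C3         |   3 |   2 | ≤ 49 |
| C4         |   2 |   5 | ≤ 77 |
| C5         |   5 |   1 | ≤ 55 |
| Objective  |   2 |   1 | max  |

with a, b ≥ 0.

Evaluate the objective at each vertex of the feasible region:
  z(0, 0) = 0
  z(11, 0) = 22
  z(9, 10) = 28  ←
  z(6.882, 12.65) = 26.41
  z(0, 15.4) = 15.4
The maximum is at a = 9, b = 10.

a = 9, b = 10, z = 28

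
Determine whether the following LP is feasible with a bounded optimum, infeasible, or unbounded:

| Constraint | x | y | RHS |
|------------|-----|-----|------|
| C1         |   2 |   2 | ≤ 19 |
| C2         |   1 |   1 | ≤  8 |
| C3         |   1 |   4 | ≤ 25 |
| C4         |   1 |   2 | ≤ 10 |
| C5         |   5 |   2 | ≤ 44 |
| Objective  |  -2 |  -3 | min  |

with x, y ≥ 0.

Feasible with a bounded optimal solution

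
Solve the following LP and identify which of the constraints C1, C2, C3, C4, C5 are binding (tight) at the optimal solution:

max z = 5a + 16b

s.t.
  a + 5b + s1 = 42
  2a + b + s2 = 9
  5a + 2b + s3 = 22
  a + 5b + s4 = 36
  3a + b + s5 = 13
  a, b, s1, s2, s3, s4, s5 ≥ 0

At a = 1, b = 7, compute slack b - a·x for each constraint:
  C1: 42 − 36 = 6  (slack)
  C2: 9 − 9 = 0  (binding)
  C3: 22 − 19 = 3  (slack)
  C4: 36 − 36 = 0  (binding)
  C5: 13 − 10 = 3  (slack)

Optimal: a = 1, b = 7
Binding: C2, C4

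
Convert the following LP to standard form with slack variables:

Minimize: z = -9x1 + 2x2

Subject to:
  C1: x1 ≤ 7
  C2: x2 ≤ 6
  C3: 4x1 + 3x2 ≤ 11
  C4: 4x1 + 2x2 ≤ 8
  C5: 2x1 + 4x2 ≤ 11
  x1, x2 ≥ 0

min z = -9x1 + 2x2

s.t.
  x1 + s1 = 7
  x2 + s2 = 6
  4x1 + 3x2 + s3 = 11
  4x1 + 2x2 + s4 = 8
  2x1 + 4x2 + s5 = 11
  x1, x2, s1, s2, s3, s4, s5 ≥ 0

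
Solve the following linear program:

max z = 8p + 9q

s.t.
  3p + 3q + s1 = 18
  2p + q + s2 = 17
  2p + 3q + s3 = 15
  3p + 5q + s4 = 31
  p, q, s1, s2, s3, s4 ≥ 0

Evaluate the objective at each vertex of the feasible region:
  z(0, 0) = 0
  z(6, 0) = 48
  z(3, 3) = 51  ←
  z(0, 5) = 45
The maximum is at p = 3, q = 3.

p = 3, q = 3, z = 51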